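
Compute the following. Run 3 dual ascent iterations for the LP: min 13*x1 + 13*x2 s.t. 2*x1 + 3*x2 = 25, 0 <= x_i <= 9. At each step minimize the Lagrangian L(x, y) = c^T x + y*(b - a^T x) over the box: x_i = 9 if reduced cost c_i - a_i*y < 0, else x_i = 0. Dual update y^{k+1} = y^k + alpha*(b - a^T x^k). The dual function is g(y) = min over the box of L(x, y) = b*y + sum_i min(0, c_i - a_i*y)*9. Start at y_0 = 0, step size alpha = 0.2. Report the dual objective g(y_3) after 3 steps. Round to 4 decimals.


Dual ascent for LP: min 13*x1 + 13*x2, 2*x1 + 3*x2 = 25, 0 <= x_i <= 9
Step 1: y^k = 0.0, reduced costs: (13.0, 13.0)
  x^k = (0.0, 0.0), subgradient = b - a^T x = 25.0
  y^{k+1} = 0.0 + 0.2*25.0 = 5.0
Step 2: y^k = 5.0, reduced costs: (3.0, -2.0)
  x^k = (0.0, 9.0), subgradient = b - a^T x = -2.0
  y^{k+1} = 5.0 + 0.2*-2.0 = 4.6
Step 3: y^k = 4.6, reduced costs: (3.8, -0.8)
  x^k = (0.0, 9.0), subgradient = b - a^T x = -2.0
  y^{k+1} = 4.6 + 0.2*-2.0 = 4.2
Dual objective at y_3 = 4.2: reduced costs (4.6, 0.4), box minimizer x = (0.0, 0.0)
g(y_3) = b*y + (c1 - a1*y)*x1 + (c2 - a2*y)*x2 = 25*4.2 + 4.6*0.0 + 0.4*0.0 = 105.0 + 0.0 + 0.0 = 105.0


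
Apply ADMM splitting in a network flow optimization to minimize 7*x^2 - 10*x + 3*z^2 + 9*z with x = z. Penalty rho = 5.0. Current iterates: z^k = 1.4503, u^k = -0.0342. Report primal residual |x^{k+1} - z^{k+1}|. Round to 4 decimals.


ADMM iteration with rho = 5.0, z^k = 1.4503, u^k = -0.0342
Step 1: x-update.
Minimize 7*x^2 - 10*x + (5.0/2)*(x - 1.4503 - 0.0342)^2
FOC: (2*7 + 5.0)*x = 10 + 5.0*(1.4503 + 0.0342)
x^{k+1} = 0.917
Step 2: z-update.
Minimize 3*z^2 + 9*z + (5.0/2)*(0.917 - z - 0.0342)^2
FOC: (2*3 + 5.0)*z = -9 + 5.0*(0.917 - 0.0342)
z^{k+1} = -0.4169
Step 3: u-update.
u^{k+1} = -0.0342 + 0.917 + 0.4169 = 1.2997
Step 4: Primal residual = |0.917 + 0.4169| = 1.3339


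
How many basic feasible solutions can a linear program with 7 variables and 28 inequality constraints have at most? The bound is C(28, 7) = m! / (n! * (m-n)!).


Each vertex corresponds to some choice of n active constraints out of m, so the number of vertices is at most C(m, n) = m! / (n!(m-n)!).
m = 28, n = 7
Numerator: 28 * 27 * 26 * 25 * 24 * 23 * 22
Denominator: 7! = 5040
C(28, 7) = 1184040


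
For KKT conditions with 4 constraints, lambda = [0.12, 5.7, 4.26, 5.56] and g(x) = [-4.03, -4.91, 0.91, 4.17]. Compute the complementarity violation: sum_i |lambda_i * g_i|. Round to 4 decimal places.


KKT complementary slackness check:
lambda_1 * g_1 = 0.12 * -4.03 = -0.4836
lambda_2 * g_2 = 5.7 * -4.91 = -27.987
lambda_3 * g_3 = 4.26 * 0.91 = 3.8766
lambda_4 * g_4 = 5.56 * 4.17 = 23.1852
Total violation = 0.4836 + 27.987 + 3.8766 + 23.1852 = 55.5324


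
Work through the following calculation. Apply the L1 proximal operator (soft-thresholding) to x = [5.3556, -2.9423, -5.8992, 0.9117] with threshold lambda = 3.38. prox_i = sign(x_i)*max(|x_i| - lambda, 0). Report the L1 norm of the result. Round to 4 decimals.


Soft-thresholding with lambda = 3.38:
prox(5.3556) = sign(5.3556)*max(|5.3556| - 3.38, 0) = 1.9756
prox(-2.9423) = sign(-2.9423)*max(|-2.9423| - 3.38, 0) = 0.0
prox(-5.8992) = sign(-5.8992)*max(|-5.8992| - 3.38, 0) = -2.5192
prox(0.9117) = sign(0.9117)*max(|0.9117| - 3.38, 0) = 0.0
prox(x) = [1.9756, 0.0, -2.5192, 0.0]
||prox(x)||_1 = 1.9756 + 0.0 + 2.5192 + 0.0 = 4.4948


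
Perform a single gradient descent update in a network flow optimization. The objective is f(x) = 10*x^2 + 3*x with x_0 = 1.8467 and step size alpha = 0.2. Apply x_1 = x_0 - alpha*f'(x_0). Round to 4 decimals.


We compute the gradient at x_0 and apply the update.
f'(x) = 20*x + 3
f'(1.8467) = 20*1.8467 + 3 = 39.934
x_1 = 1.8467 - 0.2*39.934 = -6.1401


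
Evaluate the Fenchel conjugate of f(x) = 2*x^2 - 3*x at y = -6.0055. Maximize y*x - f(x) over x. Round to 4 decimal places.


f*(y) = sup_x {y*x - a*x^2 - b*x} = sup_x {(y-b)*x - a*x^2}
FOC: (y - b) - 2a*x = 0 => x* = (y - b)/(2a)
x* = (-6.0055 + 3)/(2*2) = -0.7514
f*(-6.0055) = (y-b)^2/(4a) = (-6.0055 + 3)^2/(4*2)
= 9.033/8 = 1.1291


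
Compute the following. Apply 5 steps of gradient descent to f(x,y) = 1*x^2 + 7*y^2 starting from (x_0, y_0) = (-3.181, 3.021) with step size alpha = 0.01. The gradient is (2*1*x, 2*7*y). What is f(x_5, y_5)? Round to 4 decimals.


Gradient descent on f(x,y) = 1*x^2 + 7*y^2.
Starting point: (-3.181, 3.021), alpha = 0.01
Step 1: grad_x = 2*1*-3.181 = -6.362, grad_y = 2*7*3.021 = 42.294
  x_1 = -3.181 - 0.01*-6.362 = -3.1174
  y_1 = 3.021 - 0.01*42.294 = 2.5981
Step 2: grad_x = 2*1*-3.1174 = -6.2348, grad_y = 2*7*2.5981 = 36.3728
  x_2 = -3.1174 - 0.01*-6.2348 = -3.055
  y_2 = 2.5981 - 0.01*36.3728 = 2.2343
Step 3: grad_x = 2*1*-3.055 = -6.1101, grad_y = 2*7*2.2343 = 31.2806
  x_3 = -3.055 - 0.01*-6.1101 = -2.9939
  y_3 = 2.2343 - 0.01*31.2806 = 1.9215
Step 4: grad_x = 2*1*-2.9939 = -5.9879, grad_y = 2*7*1.9215 = 26.9014
  x_4 = -2.9939 - 0.01*-5.9879 = -2.9341
  y_4 = 1.9215 - 0.01*26.9014 = 1.6525
Step 5: grad_x = 2*1*-2.9341 = -5.8681, grad_y = 2*7*1.6525 = 23.1352
  x_5 = -2.9341 - 0.01*-5.8681 = -2.8754
  y_5 = 1.6525 - 0.01*23.1352 = 1.4212
f(-2.8754, 1.4212) = 1*(-2.8754)^2 + 7*1.4212^2 = 22.4056


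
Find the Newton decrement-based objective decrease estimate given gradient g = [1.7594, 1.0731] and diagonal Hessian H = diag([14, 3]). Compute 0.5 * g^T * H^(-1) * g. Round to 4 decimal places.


Step 1: H is diagonal, so H^(-1) * g = [0.1257, 0.3577].
Step 2: g^T H^(-1) g = sum_i g_i^2 / H_ii
  = (1.7594)^2/14 + (1.0731)^2/3
  = 0.2211 + 0.3838 = 0.605
Step 3: Objective decrease = 0.5 * g^T H^(-1) g = 0.3025


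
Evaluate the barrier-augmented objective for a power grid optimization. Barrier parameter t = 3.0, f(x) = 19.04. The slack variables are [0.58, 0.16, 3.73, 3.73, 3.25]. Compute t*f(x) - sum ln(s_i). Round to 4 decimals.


Step 1: Compute log-barrier.
ln values: [-0.5447, -1.8326, 1.3164, 1.3164, 1.1787]
phi = -(-0.5447 - 1.8326 + 1.3164 + 1.3164 + 1.1787) = -1.4342
Step 2: Compute augmented objective.
t*f(x) = 3.0*19.04 = 57.12
Total = 57.12 - 1.4342 = 55.6858


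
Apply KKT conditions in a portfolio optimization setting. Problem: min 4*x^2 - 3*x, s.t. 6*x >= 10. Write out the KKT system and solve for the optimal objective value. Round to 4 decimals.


Step 1: Try lambda = 0 (constraint inactive).
x_unc = 3/(2*4) = 0.375
Check: 6*0.375 = 2.25 < 10 -- violated!
Step 2: Constraint must be active: 6*x = 10
x* = 10/6 = 5/3 = 1.6667 (rounded; the exact value 5/3 is used below)
lambda = (2*4*(5/3) - 3)/6 = 1.7222
Step 3: Compute optimal value.
f(x*) = 4*(5/3)^2 - 3*(5/3) = 6.1111


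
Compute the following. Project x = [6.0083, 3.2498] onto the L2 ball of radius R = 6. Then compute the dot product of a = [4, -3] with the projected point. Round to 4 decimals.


Step 1: Compute ||x|| (intermediates to 6 decimals).
||x|| = sqrt(6.0083^2 + 3.2498^2) = 6.830876
Step 2: Project.
Since ||x|| > R, scale = R/||x|| = 6/6.830876 = 0.878365, proj(x) = scale * x
proj(x) = [5.27748, 2.854511]
Step 3: Dot product.
a^T * proj(x) = 4*5.27748 - 3*2.854511 = 12.5464


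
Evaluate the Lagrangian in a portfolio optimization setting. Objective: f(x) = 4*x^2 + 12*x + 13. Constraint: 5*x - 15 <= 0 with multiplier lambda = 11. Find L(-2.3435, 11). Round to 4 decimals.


Step 1: Evaluate f(x).
f(-2.3435) = 4*(-2.3435)^2 + 12*(-2.3435) + 13 = 6.846
Step 2: Evaluate g(x).
g(-2.3435) = 5*-2.3435 - 15 = -26.7175
Step 3: Compute Lagrangian.
L = 6.846 + 11*-26.7175 = -287.0465


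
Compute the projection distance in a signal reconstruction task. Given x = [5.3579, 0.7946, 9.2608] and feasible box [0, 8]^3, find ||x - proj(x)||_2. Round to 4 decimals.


Project each component onto [0, 8].
clip(5.3579) = 5.3579, clip(0.7946) = 0.7946, clip(9.2608) = 8.0
Projection = [5.3579, 0.7946, 8.0]
Squared diffs: [0.0, 0.0, 1.5896]
Distance = sqrt(1.5896) = 1.2608


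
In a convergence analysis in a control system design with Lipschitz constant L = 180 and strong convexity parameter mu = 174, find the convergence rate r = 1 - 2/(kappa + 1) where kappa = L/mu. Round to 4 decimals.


Step 1: Compute the condition number.
kappa = L/mu = 180/174 = 1.0345
Step 2: Compute the convergence rate.
r = 1 - 2/(kappa + 1) = 1 - 2*mu/(L + mu) = (L - mu)/(L + mu) = 6/354 = 0.0169


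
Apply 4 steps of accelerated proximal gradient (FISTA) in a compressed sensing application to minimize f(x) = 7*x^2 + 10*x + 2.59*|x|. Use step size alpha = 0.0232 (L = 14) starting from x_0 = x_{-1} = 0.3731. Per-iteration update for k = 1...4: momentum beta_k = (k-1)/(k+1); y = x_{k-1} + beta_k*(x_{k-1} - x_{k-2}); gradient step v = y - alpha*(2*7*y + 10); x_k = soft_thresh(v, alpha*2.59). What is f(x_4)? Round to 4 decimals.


FISTA on f(x) = 7*x^2 + 10*x + 2.59*|x|
L = 14, alpha = 0.0232
Iteration 1: beta = 0.0, y = 0.3731 + 0.0*(0.3731 - 0.3731) = 0.3731
  grad(y) = 15.2234, v = y - alpha*grad = 0.0199
  prox(v) = soft_thresh(0.0199, 0.0601) = 0.0
Iteration 2: beta = 0.3333, y = 0.0 + 0.3333*(0.0 - 0.3731) = -0.1244
  grad(y) = 8.2589, v = y - alpha*grad = -0.316
  prox(v) = soft_thresh(-0.316, 0.0601) = -0.2559
Iteration 3: beta = 0.5, y = -0.2559 + 0.5*(-0.2559 - 0.0) = -0.3838
  grad(y) = 4.6264, v = y - alpha*grad = -0.4912
  prox(v) = soft_thresh(-0.4912, 0.0601) = -0.4311
Iteration 4: beta = 0.6, y = -0.4311 + 0.6*(-0.4311 + 0.2559) = -0.5362
  grad(y) = 2.4934, v = y - alpha*grad = -0.594
  prox(v) = soft_thresh(-0.594, 0.0601) = -0.5339
f(x_4) = 7*(-0.5339)^2 + 10*(-0.5339) + 2.59*|-0.5339| = -1.9609


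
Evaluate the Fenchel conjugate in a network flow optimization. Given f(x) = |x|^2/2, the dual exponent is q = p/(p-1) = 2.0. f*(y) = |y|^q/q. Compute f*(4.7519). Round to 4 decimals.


The conjugate exponent q satisfies 1/p + 1/q = 1.
p = 2, so q = 2/(2 - 1) = 2.0
|y|^q = 4.7519^2.0 = 22.5806
f*(4.7519) = 22.5806 / 2.0 = 11.2903


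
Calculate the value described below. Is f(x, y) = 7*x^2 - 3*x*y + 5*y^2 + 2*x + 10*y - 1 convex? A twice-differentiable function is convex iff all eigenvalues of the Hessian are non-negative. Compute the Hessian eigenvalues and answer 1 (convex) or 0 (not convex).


The Hessian of f(x,y) = 7*x^2 - 3*x*y + 5*y^2 + 2*x + 10*y - 1 is:
H = [[14, -3], [-3, 10]]
Trace = 14 + 10 = 24
Determinant = 14*10 - (-3)^2 = 131
Discriminant = (24)^2 - 4*131 = 52.0
Eigenvalues: lambda_1 = 8.3944, lambda_2 = 15.6056
The function is convex.

1


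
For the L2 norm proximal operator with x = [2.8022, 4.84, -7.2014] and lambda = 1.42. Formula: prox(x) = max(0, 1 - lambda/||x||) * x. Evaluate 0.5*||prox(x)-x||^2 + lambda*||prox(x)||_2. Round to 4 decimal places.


Step 1: Compute ||x||.
||x|| = 9.118
Step 2: Compute scaling factor.
scale = max(0, 1 - 1.42/9.118) = 0.8443
Step 3: prox(x) = [2.3658, 4.0862, -6.0799]
||prox(x)|| = 7.698
Step 4: Proximal objective.
0.5*||prox-x||^2 = 1.0082
lambda*||prox|| = 10.9312
Total = 11.9394


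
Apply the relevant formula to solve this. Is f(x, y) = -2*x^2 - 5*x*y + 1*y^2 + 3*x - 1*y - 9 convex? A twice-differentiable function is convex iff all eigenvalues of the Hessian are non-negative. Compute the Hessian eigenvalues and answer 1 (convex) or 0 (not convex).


The Hessian of f(x,y) = -2*x^2 - 5*x*y + 1*y^2 + 3*x - 1*y - 9 is:
H = [[-4, -5], [-5, 2]]
Trace = -4 + 2 = -2
Determinant = -4*2 - (-5)^2 = -33
Discriminant = (-2)^2 - 4*-33 = 136.0
Eigenvalues: lambda_1 = -6.831, lambda_2 = 4.831
The function is not convex.

0


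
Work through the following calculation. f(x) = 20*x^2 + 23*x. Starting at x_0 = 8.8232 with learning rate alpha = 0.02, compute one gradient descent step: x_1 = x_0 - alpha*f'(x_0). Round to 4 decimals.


We compute the gradient at x_0 and apply the update.
f'(x) = 40*x + 23
f'(8.8232) = 40*8.8232 + 23 = 375.928
x_1 = 8.8232 - 0.02*375.928 = 1.3046


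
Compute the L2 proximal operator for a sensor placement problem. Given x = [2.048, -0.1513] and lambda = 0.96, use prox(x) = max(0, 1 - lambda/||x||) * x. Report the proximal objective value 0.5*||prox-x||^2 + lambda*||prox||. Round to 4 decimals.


Step 1: Compute ||x||.
||x|| = 2.0536
Step 2: Compute scaling factor.
scale = max(0, 1 - 0.96/2.0536) = 0.5325
Step 3: prox(x) = [1.0906, -0.0806]
||prox(x)|| = 1.0936
Step 4: Proximal objective.
0.5*||prox-x||^2 = 0.4608
lambda*||prox|| = 1.0499
Total = 1.5106


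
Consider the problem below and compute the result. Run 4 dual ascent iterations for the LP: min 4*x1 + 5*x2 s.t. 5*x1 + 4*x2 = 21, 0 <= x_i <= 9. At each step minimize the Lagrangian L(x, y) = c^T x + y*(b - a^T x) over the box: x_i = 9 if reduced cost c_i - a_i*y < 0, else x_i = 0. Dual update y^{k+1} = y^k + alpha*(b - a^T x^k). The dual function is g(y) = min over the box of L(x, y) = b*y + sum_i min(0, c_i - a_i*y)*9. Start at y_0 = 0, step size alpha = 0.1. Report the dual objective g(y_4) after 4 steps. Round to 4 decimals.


Dual ascent for LP: min 4*x1 + 5*x2, 5*x1 + 4*x2 = 21, 0 <= x_i <= 9
Step 1: y^k = 0.0, reduced costs: (4.0, 5.0)
  x^k = (0.0, 0.0), subgradient = b - a^T x = 21.0
  y^{k+1} = 0.0 + 0.1*21.0 = 2.1
Step 2: y^k = 2.1, reduced costs: (-6.5, -3.4)
  x^k = (9.0, 9.0), subgradient = b - a^T x = -60.0
  y^{k+1} = 2.1 + 0.1*-60.0 = -3.9
Step 3: y^k = -3.9, reduced costs: (23.5, 20.6)
  x^k = (0.0, 0.0), subgradient = b - a^T x = 21.0
  y^{k+1} = -3.9 + 0.1*21.0 = -1.8
Step 4: y^k = -1.8, reduced costs: (13.0, 12.2)
  x^k = (0.0, 0.0), subgradient = b - a^T x = 21.0
  y^{k+1} = -1.8 + 0.1*21.0 = 0.3
Dual objective at y_4 = 0.3: reduced costs (2.5, 3.8), box minimizer x = (0.0, 0.0)
g(y_4) = b*y + (c1 - a1*y)*x1 + (c2 - a2*y)*x2 = 21*0.3 + 2.5*0.0 + 3.8*0.0 = 6.3 + 0.0 + 0.0 = 6.3


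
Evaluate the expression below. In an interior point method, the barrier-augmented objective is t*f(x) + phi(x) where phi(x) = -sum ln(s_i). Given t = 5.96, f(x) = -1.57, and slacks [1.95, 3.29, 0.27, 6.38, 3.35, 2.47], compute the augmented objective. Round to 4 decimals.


Step 1: Compute log-barrier.
ln values: [0.6678, 1.1909, -1.3093, 1.8532, 1.209, 0.9042]
phi = -(0.6678 + 1.1909 - 1.3093 + 1.8532 + 1.209 + 0.9042) = -4.5157
Step 2: Compute augmented objective.
t*f(x) = 5.96*-1.57 = -9.3572
Total = -9.3572 - 4.5157 = -13.8729


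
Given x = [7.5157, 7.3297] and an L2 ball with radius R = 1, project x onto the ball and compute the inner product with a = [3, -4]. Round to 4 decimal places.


Step 1: Compute ||x|| (intermediates to 6 decimals).
||x|| = sqrt(7.5157^2 + 7.3297^2) = 10.498107
Step 2: Project.
Since ||x|| > R, scale = R/||x|| = 1/10.498107 = 0.095255, proj(x) = scale * x
proj(x) = [0.715908, 0.698191]
Step 3: Dot product.
a^T * proj(x) = 3*0.715908 - 4*0.698191 = -0.645


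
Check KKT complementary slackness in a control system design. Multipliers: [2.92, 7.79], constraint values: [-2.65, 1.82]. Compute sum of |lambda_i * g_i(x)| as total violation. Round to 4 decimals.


KKT complementary slackness check:
lambda_1 * g_1 = 2.92 * -2.65 = -7.738
lambda_2 * g_2 = 7.79 * 1.82 = 14.1778
Total violation = 7.738 + 14.1778 = 21.9158


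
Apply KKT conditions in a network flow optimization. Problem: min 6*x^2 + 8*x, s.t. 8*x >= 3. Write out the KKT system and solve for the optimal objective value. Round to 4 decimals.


Step 1: Try lambda = 0 (constraint inactive).
x_unc = -8/(2*6) = -0.6667
Check: 8*-0.6667 = -5.3336 < 3 -- violated!
Step 2: Constraint must be active: 8*x = 3
x* = 3/8 = 0.375
lambda = (2*6*0.375 + 8)/8 = 1.5625
Step 3: Compute optimal value.
f(x*) = 6*0.375^2 + 8*0.375 = 3.8438


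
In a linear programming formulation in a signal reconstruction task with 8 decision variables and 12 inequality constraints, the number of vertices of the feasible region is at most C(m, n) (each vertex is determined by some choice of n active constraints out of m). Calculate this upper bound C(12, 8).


Each vertex corresponds to some choice of n active constraints out of m, so the number of vertices is at most C(m, n) = m! / (n!(m-n)!).
m = 12, n = 8
Numerator: 12 * 11 * 10 * 9 * 8 * 7 * 6 * 5
Denominator: 8! = 40320
C(12, 8) = 495


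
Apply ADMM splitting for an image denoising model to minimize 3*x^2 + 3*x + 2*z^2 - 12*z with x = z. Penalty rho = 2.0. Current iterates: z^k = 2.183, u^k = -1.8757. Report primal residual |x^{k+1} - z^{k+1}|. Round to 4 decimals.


ADMM iteration with rho = 2.0, z^k = 2.183, u^k = -1.8757
Step 1: x-update.
Minimize 3*x^2 + 3*x + (2.0/2)*(x - 2.183 - 1.8757)^2
FOC: (2*3 + 2.0)*x = -3 + 2.0*(2.183 + 1.8757)
x^{k+1} = 0.6397
Step 2: z-update.
Minimize 2*z^2 - 12*z + (2.0/2)*(0.6397 - z - 1.8757)^2
FOC: (2*2 + 2.0)*z = 12 + 2.0*(0.6397 - 1.8757)
z^{k+1} = 1.588
Step 3: u-update.
u^{k+1} = -1.8757 + 0.6397 - 1.588 = -2.824
Step 4: Primal residual = |0.6397 - 1.588| = 0.9483


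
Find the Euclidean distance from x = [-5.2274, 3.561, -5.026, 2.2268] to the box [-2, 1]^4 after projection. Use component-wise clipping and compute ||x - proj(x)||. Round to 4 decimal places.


Project each component onto [-2, 1].
clip(-5.2274) = -2.0, clip(3.561) = 1.0, clip(-5.026) = -2.0, clip(2.2268) = 1.0
Projection = [-2.0, 1.0, -2.0, 1.0]
Squared diffs: [10.4161, 6.5587, 9.1567, 1.505]
Distance = sqrt(27.6365) = 5.257


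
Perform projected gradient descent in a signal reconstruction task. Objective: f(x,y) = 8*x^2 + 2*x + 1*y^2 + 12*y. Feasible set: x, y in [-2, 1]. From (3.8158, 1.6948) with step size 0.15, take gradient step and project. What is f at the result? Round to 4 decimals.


Step 1: Compute gradient at (3.8158, 1.6948).
grad_x = 2*8*3.8158 + 2 = 63.0528
grad_y = 2*1*1.6948 + 12 = 15.3896
Step 2: Gradient step.
x_raw = 3.8158 - 0.15*63.0528 = -5.6421
y_raw = 1.6948 - 0.15*15.3896 = -0.6136
Step 3: Project onto [-2, 1].
x_proj = clip(-5.6421) = -2.0
y_proj = clip(-0.6136) = -0.6136
Step 4: Evaluate f.
f(-2.0, -0.6136) = 21.0129


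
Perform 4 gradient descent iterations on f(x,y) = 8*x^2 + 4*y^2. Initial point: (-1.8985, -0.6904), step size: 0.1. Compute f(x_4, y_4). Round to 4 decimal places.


Gradient descent on f(x,y) = 8*x^2 + 4*y^2.
Starting point: (-1.8985, -0.6904), alpha = 0.1
Step 1: grad_x = 2*8*-1.8985 = -30.376, grad_y = 2*4*-0.6904 = -5.5232
  x_1 = -1.8985 - 0.1*-30.376 = 1.1391
  y_1 = -0.6904 - 0.1*-5.5232 = -0.1381
Step 2: grad_x = 2*8*1.1391 = 18.2256, grad_y = 2*4*-0.1381 = -1.1046
  x_2 = 1.1391 - 0.1*18.2256 = -0.6835
  y_2 = -0.1381 - 0.1*-1.1046 = -0.0276
Step 3: grad_x = 2*8*-0.6835 = -10.9354, grad_y = 2*4*-0.0276 = -0.2209
  x_3 = -0.6835 - 0.1*-10.9354 = 0.4101
  y_3 = -0.0276 - 0.1*-0.2209 = -0.0055
Step 4: grad_x = 2*8*0.4101 = 6.5612, grad_y = 2*4*-0.0055 = -0.0442
  x_4 = 0.4101 - 0.1*6.5612 = -0.246
  y_4 = -0.0055 - 0.1*-0.0442 = -0.0011
f(-0.246, -0.0011) = 8*(-0.246)^2 + 4*(-0.0011)^2 = 0.4843


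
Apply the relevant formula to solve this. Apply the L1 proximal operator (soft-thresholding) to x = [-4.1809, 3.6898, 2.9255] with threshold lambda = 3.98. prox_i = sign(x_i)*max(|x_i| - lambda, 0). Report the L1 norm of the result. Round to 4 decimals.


Soft-thresholding with lambda = 3.98:
prox(-4.1809) = sign(-4.1809)*max(|-4.1809| - 3.98, 0) = -0.2009
prox(3.6898) = sign(3.6898)*max(|3.6898| - 3.98, 0) = 0.0
prox(2.9255) = sign(2.9255)*max(|2.9255| - 3.98, 0) = 0.0
prox(x) = [-0.2009, 0.0, 0.0]
||prox(x)||_1 = 0.2009 + 0.0 + 0.0 = 0.2009


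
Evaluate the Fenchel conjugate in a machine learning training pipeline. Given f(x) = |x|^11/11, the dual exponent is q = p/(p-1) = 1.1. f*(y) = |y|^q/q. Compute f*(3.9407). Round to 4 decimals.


The conjugate exponent q satisfies 1/p + 1/q = 1.
p = 11, so q = 11/(11 - 1) = 1.1
|y|^q = 3.9407^1.1 = 4.5199
f*(3.9407) = 4.5199 / 1.1 = 4.109


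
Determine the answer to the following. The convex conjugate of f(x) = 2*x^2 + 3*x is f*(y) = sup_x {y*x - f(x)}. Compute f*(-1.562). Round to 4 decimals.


f*(y) = sup_x {y*x - a*x^2 - b*x} = sup_x {(y-b)*x - a*x^2}
FOC: (y - b) - 2a*x = 0 => x* = (y - b)/(2a)
x* = (-1.562 - 3)/(2*2) = -1.1405
f*(-1.562) = (y-b)^2/(4a) = (-1.562 - 3)^2/(4*2)
= 20.8118/8 = 2.6015


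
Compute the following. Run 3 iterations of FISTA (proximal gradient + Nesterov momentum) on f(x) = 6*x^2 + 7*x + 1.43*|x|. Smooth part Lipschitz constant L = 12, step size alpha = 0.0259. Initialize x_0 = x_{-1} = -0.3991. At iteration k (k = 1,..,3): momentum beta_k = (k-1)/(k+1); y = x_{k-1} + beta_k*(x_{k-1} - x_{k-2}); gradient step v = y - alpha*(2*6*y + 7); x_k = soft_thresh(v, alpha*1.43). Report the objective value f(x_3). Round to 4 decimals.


FISTA on f(x) = 6*x^2 + 7*x + 1.43*|x|
L = 12, alpha = 0.0259
Iteration 1: beta = 0.0, y = -0.3991 + 0.0*(-0.3991 + 0.3991) = -0.3991
  grad(y) = 2.2108, v = y - alpha*grad = -0.4564
  prox(v) = soft_thresh(-0.4564, 0.037) = -0.4193
Iteration 2: beta = 0.3333, y = -0.4193 + 0.3333*(-0.4193 + 0.3991) = -0.4261
  grad(y) = 1.8872, v = y - alpha*grad = -0.4749
  prox(v) = soft_thresh(-0.4749, 0.037) = -0.4379
Iteration 3: beta = 0.5, y = -0.4379 + 0.5*(-0.4379 + 0.4193) = -0.4472
  grad(y) = 1.6336, v = y - alpha*grad = -0.4895
  prox(v) = soft_thresh(-0.4895, 0.037) = -0.4525
f(x_3) = 6*(-0.4525)^2 + 7*(-0.4525) + 1.43*|-0.4525| = -1.2919


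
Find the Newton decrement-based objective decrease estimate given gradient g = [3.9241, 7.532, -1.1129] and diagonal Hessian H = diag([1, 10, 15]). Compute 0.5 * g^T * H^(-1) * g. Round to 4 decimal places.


Step 1: H is diagonal, so H^(-1) * g = [3.9241, 0.7532, -0.0742].
Step 2: g^T H^(-1) g = sum_i g_i^2 / H_ii
  = (3.9241)^2/1 + (7.532)^2/10 + (-1.1129)^2/15
  = 15.3986 + 5.6731 + 0.0826 = 21.1542
Step 3: Objective decrease = 0.5 * g^T H^(-1) g = 10.5771


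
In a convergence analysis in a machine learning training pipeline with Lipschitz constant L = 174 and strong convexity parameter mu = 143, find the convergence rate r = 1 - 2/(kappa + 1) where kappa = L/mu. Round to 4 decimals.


Step 1: Compute the condition number.
kappa = L/mu = 174/143 = 1.2168
Step 2: Compute the convergence rate.
r = 1 - 2/(kappa + 1) = 1 - 2*mu/(L + mu) = (L - mu)/(L + mu) = 31/317 = 0.0978


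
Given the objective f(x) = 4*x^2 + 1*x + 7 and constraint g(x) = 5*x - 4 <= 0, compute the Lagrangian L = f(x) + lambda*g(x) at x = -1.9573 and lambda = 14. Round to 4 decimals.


Step 1: Evaluate f(x).
f(-1.9573) = 4*(-1.9573)^2 + 1*(-1.9573) + 7 = 20.3668
Step 2: Evaluate g(x).
g(-1.9573) = 5*-1.9573 - 4 = -13.7865
Step 3: Compute Lagrangian.
L = 20.3668 + 14*-13.7865 = -172.6442


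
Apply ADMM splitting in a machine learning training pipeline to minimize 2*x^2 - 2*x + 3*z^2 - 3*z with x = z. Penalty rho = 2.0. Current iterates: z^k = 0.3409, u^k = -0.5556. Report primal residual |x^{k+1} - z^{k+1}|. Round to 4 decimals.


ADMM iteration with rho = 2.0, z^k = 0.3409, u^k = -0.5556
Step 1: x-update.
Minimize 2*x^2 - 2*x + (2.0/2)*(x - 0.3409 - 0.5556)^2
FOC: (2*2 + 2.0)*x = 2 + 2.0*(0.3409 + 0.5556)
x^{k+1} = 0.6322
Step 2: z-update.
Minimize 3*z^2 - 3*z + (2.0/2)*(0.6322 - z - 0.5556)^2
FOC: (2*3 + 2.0)*z = 3 + 2.0*(0.6322 - 0.5556)
z^{k+1} = 0.3941
Step 3: u-update.
u^{k+1} = -0.5556 + 0.6322 - 0.3941 = -0.3176
Step 4: Primal residual = |0.6322 - 0.3941| = 0.238


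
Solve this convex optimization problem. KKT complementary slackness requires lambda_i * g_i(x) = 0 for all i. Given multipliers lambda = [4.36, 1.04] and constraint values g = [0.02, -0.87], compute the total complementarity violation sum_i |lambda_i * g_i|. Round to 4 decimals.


KKT complementary slackness check:
lambda_1 * g_1 = 4.36 * 0.02 = 0.0872
lambda_2 * g_2 = 1.04 * -0.87 = -0.9048
Total violation = 0.0872 + 0.9048 = 0.992


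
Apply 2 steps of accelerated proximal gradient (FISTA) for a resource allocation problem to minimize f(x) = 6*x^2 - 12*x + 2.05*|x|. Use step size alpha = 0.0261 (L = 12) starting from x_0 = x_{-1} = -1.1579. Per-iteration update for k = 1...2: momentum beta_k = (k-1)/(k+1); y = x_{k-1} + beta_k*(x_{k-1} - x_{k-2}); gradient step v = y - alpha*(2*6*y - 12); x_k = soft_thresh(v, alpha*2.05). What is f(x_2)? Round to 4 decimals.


FISTA on f(x) = 6*x^2 - 12*x + 2.05*|x|
L = 12, alpha = 0.0261
Iteration 1: beta = 0.0, y = -1.1579 + 0.0*(-1.1579 + 1.1579) = -1.1579
  grad(y) = -25.8948, v = y - alpha*grad = -0.482
  prox(v) = soft_thresh(-0.482, 0.0535) = -0.4285
Iteration 2: beta = 0.3333, y = -0.4285 + 0.3333*(-0.4285 + 1.1579) = -0.1854
  grad(y) = -14.2251, v = y - alpha*grad = 0.1859
  prox(v) = soft_thresh(0.1859, 0.0535) = 0.1323
f(x_2) = 6*0.1323^2 - 12*0.1323 + 2.05*|0.1323| = -1.2118


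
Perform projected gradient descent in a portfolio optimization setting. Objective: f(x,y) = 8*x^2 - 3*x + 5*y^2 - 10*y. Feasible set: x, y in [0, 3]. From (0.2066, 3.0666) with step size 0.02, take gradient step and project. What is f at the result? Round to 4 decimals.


Step 1: Compute gradient at (0.2066, 3.0666).
grad_x = 2*8*0.2066 - 3 = 0.3056
grad_y = 2*5*3.0666 - 10 = 20.666
Step 2: Gradient step.
x_raw = 0.2066 - 0.02*0.3056 = 0.2005
y_raw = 3.0666 - 0.02*20.666 = 2.6533
Step 3: Project onto [0, 3].
x_proj = clip(0.2005) = 0.2005
y_proj = clip(2.6533) = 2.6533
Step 4: Evaluate f.
f(0.2005, 2.6533) = 8.3868


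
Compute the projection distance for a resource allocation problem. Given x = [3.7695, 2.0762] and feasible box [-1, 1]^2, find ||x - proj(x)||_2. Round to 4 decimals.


Project each component onto [-1, 1].
clip(3.7695) = 1.0, clip(2.0762) = 1.0
Projection = [1.0, 1.0]
Squared diffs: [7.6701, 1.1582]
Distance = sqrt(8.8283) = 2.9713


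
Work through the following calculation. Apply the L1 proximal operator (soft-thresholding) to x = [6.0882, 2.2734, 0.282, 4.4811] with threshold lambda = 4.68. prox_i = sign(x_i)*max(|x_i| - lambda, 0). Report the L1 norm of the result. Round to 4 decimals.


Soft-thresholding with lambda = 4.68:
prox(6.0882) = sign(6.0882)*max(|6.0882| - 4.68, 0) = 1.4082
prox(2.2734) = sign(2.2734)*max(|2.2734| - 4.68, 0) = 0.0
prox(0.282) = sign(0.282)*max(|0.282| - 4.68, 0) = 0.0
prox(4.4811) = sign(4.4811)*max(|4.4811| - 4.68, 0) = 0.0
prox(x) = [1.4082, 0.0, 0.0, 0.0]
||prox(x)||_1 = 1.4082 + 0.0 + 0.0 + 0.0 = 1.4082


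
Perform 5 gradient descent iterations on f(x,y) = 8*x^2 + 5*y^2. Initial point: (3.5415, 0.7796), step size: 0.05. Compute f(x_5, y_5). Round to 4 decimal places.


Gradient descent on f(x,y) = 8*x^2 + 5*y^2.
Starting point: (3.5415, 0.7796), alpha = 0.05
Step 1: grad_x = 2*8*3.5415 = 56.664, grad_y = 2*5*0.7796 = 7.796
  x_1 = 3.5415 - 0.05*56.664 = 0.7083
  y_1 = 0.7796 - 0.05*7.796 = 0.3898
Step 2: grad_x = 2*8*0.7083 = 11.3328, grad_y = 2*5*0.3898 = 3.898
  x_2 = 0.7083 - 0.05*11.3328 = 0.1417
  y_2 = 0.3898 - 0.05*3.898 = 0.1949
Step 3: grad_x = 2*8*0.1417 = 2.2666, grad_y = 2*5*0.1949 = 1.949
  x_3 = 0.1417 - 0.05*2.2666 = 0.0283
  y_3 = 0.1949 - 0.05*1.949 = 0.0975
Step 4: grad_x = 2*8*0.0283 = 0.4533, grad_y = 2*5*0.0975 = 0.9745
  x_4 = 0.0283 - 0.05*0.4533 = 0.0057
  y_4 = 0.0975 - 0.05*0.9745 = 0.0487
Step 5: grad_x = 2*8*0.0057 = 0.0907, grad_y = 2*5*0.0487 = 0.4873
  x_5 = 0.0057 - 0.05*0.0907 = 0.0011
  y_5 = 0.0487 - 0.05*0.4873 = 0.0244
f(0.0011, 0.0244) = 8*0.0011^2 + 5*0.0244^2 = 0.003


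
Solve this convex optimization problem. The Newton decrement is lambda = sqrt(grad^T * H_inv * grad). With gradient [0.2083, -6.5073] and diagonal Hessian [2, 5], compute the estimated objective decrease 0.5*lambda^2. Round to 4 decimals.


Step 1: H is diagonal, so H^(-1) * g = [0.1042, -1.3015].
Step 2: g^T H^(-1) g = sum_i g_i^2 / H_ii
  = (0.2083)^2/2 + (-6.5073)^2/5
  = 0.0217 + 8.469 = 8.4907
Step 3: Objective decrease = 0.5 * g^T H^(-1) g = 4.2453


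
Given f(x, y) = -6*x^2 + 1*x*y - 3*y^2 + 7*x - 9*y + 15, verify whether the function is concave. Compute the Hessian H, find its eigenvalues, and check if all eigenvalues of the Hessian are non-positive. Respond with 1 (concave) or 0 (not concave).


The Hessian of f(x,y) = -6*x^2 + 1*x*y - 3*y^2 + 7*x - 9*y + 15 is:
H = [[-12, 1], [1, -6]]
Trace = -12 - 6 = -18
Determinant = -12*-6 - (1)^2 = 71
Discriminant = (-18)^2 - 4*71 = 40.0
Eigenvalues: lambda_1 = -12.1623, lambda_2 = -5.8377
The function is concave.

1


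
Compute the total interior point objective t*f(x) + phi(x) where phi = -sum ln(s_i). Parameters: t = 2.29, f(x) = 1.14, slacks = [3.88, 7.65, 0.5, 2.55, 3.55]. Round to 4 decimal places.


Step 1: Compute log-barrier.
ln values: [1.3558, 2.0347, -0.6931, 0.9361, 1.2669]
phi = -(1.3558 + 2.0347 - 0.6931 + 0.9361 + 1.2669) = -4.9004
Step 2: Compute augmented objective.
t*f(x) = 2.29*1.14 = 2.6106
Total = 2.6106 - 4.9004 = -2.2898


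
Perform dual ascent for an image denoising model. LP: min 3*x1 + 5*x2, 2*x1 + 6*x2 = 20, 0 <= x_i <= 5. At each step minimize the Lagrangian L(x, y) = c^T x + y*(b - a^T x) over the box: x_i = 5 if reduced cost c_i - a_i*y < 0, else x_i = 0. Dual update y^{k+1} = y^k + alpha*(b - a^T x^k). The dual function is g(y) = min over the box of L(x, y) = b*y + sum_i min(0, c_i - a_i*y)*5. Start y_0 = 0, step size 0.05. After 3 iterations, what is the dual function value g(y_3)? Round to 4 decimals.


Dual ascent for LP: min 3*x1 + 5*x2, 2*x1 + 6*x2 = 20, 0 <= x_i <= 5
Step 1: y^k = 0.0, reduced costs: (3.0, 5.0)
  x^k = (0.0, 0.0), subgradient = b - a^T x = 20.0
  y^{k+1} = 0.0 + 0.05*20.0 = 1.0
Step 2: y^k = 1.0, reduced costs: (1.0, -1.0)
  x^k = (0.0, 5.0), subgradient = b - a^T x = -10.0
  y^{k+1} = 1.0 + 0.05*-10.0 = 0.5
Step 3: y^k = 0.5, reduced costs: (2.0, 2.0)
  x^k = (0.0, 0.0), subgradient = b - a^T x = 20.0
  y^{k+1} = 0.5 + 0.05*20.0 = 1.5
Dual objective at y_3 = 1.5: reduced costs (0.0, -4.0), box minimizer x = (0.0, 5.0)
g(y_3) = b*y + (c1 - a1*y)*x1 + (c2 - a2*y)*x2 = 20*1.5 + 0.0*0.0 + (-4.0)*5.0 = 30.0 + 0.0 - 20.0 = 10.0


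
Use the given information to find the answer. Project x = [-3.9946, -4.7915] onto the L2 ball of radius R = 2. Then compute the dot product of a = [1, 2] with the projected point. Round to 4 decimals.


Step 1: Compute ||x|| (intermediates to 6 decimals).
||x|| = sqrt((-3.9946)^2 + (-4.7915)^2) = 6.238213
Step 2: Project.
Since ||x|| > R, scale = R/||x|| = 2/6.238213 = 0.320605, proj(x) = scale * x
proj(x) = [-1.280689, -1.536179]
Step 3: Dot product.
a^T * proj(x) = 1*(-1.280689) + 2*(-1.536179) = -4.353


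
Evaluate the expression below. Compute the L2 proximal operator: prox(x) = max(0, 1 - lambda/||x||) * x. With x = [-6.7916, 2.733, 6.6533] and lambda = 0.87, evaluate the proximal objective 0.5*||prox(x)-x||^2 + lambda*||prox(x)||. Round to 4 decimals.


Step 1: Compute ||x||.
||x|| = 9.8925
Step 2: Compute scaling factor.
scale = max(0, 1 - 0.87/9.8925) = 0.9121
Step 3: prox(x) = [-6.1943, 2.4926, 6.0682]
||prox(x)|| = 9.0225
Step 4: Proximal objective.
0.5*||prox-x||^2 = 0.3785
lambda*||prox|| = 7.8496
Total = 8.228


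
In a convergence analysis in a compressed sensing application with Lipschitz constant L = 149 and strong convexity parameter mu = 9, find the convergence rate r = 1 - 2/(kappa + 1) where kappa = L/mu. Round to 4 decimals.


Step 1: Compute the condition number.
kappa = L/mu = 149/9 = 16.5556
Step 2: Compute the convergence rate.
r = 1 - 2/(kappa + 1) = 1 - 2*mu/(L + mu) = (L - mu)/(L + mu) = 140/158 = 0.8861


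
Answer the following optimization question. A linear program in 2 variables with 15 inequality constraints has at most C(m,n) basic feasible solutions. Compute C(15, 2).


Each vertex corresponds to some choice of n active constraints out of m, so the number of vertices is at most C(m, n) = m! / (n!(m-n)!).
m = 15, n = 2
Numerator: 15 * 14
Denominator: 2! = 2
C(15, 2) = 105


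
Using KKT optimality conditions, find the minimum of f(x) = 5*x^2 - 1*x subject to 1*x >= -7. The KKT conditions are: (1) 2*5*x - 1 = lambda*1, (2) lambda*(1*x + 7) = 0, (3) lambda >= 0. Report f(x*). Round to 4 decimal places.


Step 1: Try lambda = 0 (constraint inactive).
Stationarity: 2*5*x - 1 = 0
x* = 1/(2*5) = 0.1
Check constraint: 1*0.1 = 0.1 >= -7 -- satisfied.
Step 2: Compute optimal value.
f(x*) = 5*0.1^2 - 1*0.1 = -0.05


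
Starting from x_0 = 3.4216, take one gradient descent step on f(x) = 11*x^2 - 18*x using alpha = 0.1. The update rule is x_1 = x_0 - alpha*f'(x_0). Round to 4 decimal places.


We compute the gradient at x_0 and apply the update.
f'(x) = 22*x - 18
f'(3.4216) = 22*3.4216 - 18 = 57.2752
x_1 = 3.4216 - 0.1*57.2752 = -2.3059


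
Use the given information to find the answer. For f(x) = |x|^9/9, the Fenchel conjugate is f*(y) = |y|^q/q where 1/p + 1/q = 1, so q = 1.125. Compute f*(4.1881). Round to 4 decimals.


The conjugate exponent q satisfies 1/p + 1/q = 1.
p = 9, so q = 9/(9 - 1) = 1.125
|y|^q = 4.1881^1.125 = 5.0092
f*(4.1881) = 5.0092 / 1.125 = 4.4526


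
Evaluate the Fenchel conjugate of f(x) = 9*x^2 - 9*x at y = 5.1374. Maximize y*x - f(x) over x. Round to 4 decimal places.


f*(y) = sup_x {y*x - a*x^2 - b*x} = sup_x {(y-b)*x - a*x^2}
FOC: (y - b) - 2a*x = 0 => x* = (y - b)/(2a)
x* = (5.1374 + 9)/(2*9) = 0.7854
f*(5.1374) = (y-b)^2/(4a) = (5.1374 + 9)^2/(4*9)
= 199.8661/36 = 5.5518


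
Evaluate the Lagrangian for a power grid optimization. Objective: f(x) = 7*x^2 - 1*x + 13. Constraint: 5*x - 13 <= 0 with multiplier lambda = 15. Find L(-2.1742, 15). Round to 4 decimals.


Step 1: Evaluate f(x).
f(-2.1742) = 7*(-2.1742)^2 - 1*(-2.1742) + 13 = 48.2642
Step 2: Evaluate g(x).
g(-2.1742) = 5*-2.1742 - 13 = -23.871
Step 3: Compute Lagrangian.
L = 48.2642 + 15*-23.871 = -309.8008


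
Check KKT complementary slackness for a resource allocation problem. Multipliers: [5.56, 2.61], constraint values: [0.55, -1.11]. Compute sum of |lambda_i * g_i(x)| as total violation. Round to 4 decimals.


KKT complementary slackness check:
lambda_1 * g_1 = 5.56 * 0.55 = 3.058
lambda_2 * g_2 = 2.61 * -1.11 = -2.8971
Total violation = 3.058 + 2.8971 = 5.9551


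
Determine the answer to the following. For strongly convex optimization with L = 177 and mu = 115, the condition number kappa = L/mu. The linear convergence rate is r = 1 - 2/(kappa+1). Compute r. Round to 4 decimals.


Step 1: Compute the condition number.
kappa = L/mu = 177/115 = 1.5391
Step 2: Compute the convergence rate.
r = 1 - 2/(kappa + 1) = 1 - 2*mu/(L + mu) = (L - mu)/(L + mu) = 62/292 = 0.2123


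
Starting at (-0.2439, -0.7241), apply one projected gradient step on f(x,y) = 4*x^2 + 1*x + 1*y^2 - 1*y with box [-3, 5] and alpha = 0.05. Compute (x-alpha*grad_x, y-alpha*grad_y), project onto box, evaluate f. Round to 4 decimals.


Step 1: Compute gradient at (-0.2439, -0.7241).
grad_x = 2*4*-0.2439 + 1 = -0.9512
grad_y = 2*1*-0.7241 - 1 = -2.4482
Step 2: Gradient step.
x_raw = -0.2439 - 0.05*-0.9512 = -0.1963
y_raw = -0.7241 - 0.05*-2.4482 = -0.6017
Step 3: Project onto [-3, 5].
x_proj = clip(-0.1963) = -0.1963
y_proj = clip(-0.6017) = -0.6017
Step 4: Evaluate f.
f(-0.1963, -0.6017) = 0.9216


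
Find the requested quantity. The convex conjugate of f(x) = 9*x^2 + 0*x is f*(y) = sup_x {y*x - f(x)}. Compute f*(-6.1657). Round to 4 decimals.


f*(y) = sup_x {y*x - a*x^2 - b*x} = sup_x {(y-b)*x - a*x^2}
FOC: (y - b) - 2a*x = 0 => x* = (y - b)/(2a)
x* = (-6.1657 - 0)/(2*9) = -0.3425
f*(-6.1657) = (y-b)^2/(4a) = (-6.1657 - 0)^2/(4*9)
= 38.0159/36 = 1.056


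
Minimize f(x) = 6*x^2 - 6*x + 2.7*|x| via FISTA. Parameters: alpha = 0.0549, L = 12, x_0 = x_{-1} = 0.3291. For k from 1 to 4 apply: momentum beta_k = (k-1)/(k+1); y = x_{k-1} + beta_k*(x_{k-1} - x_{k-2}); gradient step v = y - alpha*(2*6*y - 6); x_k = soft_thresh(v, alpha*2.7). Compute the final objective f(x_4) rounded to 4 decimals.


FISTA on f(x) = 6*x^2 - 6*x + 2.7*|x|
L = 12, alpha = 0.0549
Iteration 1: beta = 0.0, y = 0.3291 + 0.0*(0.3291 - 0.3291) = 0.3291
  grad(y) = -2.0508, v = y - alpha*grad = 0.4417
  prox(v) = soft_thresh(0.4417, 0.1482) = 0.2935
Iteration 2: beta = 0.3333, y = 0.2935 + 0.3333*(0.2935 - 0.3291) = 0.2816
  grad(y) = -2.6211, v = y - alpha*grad = 0.4255
  prox(v) = soft_thresh(0.4255, 0.1482) = 0.2772
Iteration 3: beta = 0.5, y = 0.2772 + 0.5*(0.2772 - 0.2935) = 0.2691
  grad(y) = -2.7704, v = y - alpha*grad = 0.4212
  prox(v) = soft_thresh(0.4212, 0.1482) = 0.273
Iteration 4: beta = 0.6, y = 0.273 + 0.6*(0.273 - 0.2772) = 0.2705
  grad(y) = -2.7546, v = y - alpha*grad = 0.4217
  prox(v) = soft_thresh(0.4217, 0.1482) = 0.2734
f(x_4) = 6*0.2734^2 - 6*0.2734 + 2.7*|0.2734| = -0.4537


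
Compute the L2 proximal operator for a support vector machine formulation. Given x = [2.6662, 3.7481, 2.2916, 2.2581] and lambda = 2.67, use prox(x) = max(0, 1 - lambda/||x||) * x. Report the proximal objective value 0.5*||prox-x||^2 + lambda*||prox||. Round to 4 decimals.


Step 1: Compute ||x||.
||x|| = 5.6131
Step 2: Compute scaling factor.
scale = max(0, 1 - 2.67/5.6131) = 0.5243
Step 3: prox(x) = [1.398, 1.9652, 1.2016, 1.184]
||prox(x)|| = 2.9431
Step 4: Proximal objective.
0.5*||prox-x||^2 = 3.5645
lambda*||prox|| = 7.8581
Total = 11.4226


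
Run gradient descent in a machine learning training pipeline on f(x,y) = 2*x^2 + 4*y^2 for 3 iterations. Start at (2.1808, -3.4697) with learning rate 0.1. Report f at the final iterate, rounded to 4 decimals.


Gradient descent on f(x,y) = 2*x^2 + 4*y^2.
Starting point: (2.1808, -3.4697), alpha = 0.1
Step 1: grad_x = 2*2*2.1808 = 8.7232, grad_y = 2*4*-3.4697 = -27.7576
  x_1 = 2.1808 - 0.1*8.7232 = 1.3085
  y_1 = -3.4697 - 0.1*-27.7576 = -0.6939
Step 2: grad_x = 2*2*1.3085 = 5.2339, grad_y = 2*4*-0.6939 = -5.5515
  x_2 = 1.3085 - 0.1*5.2339 = 0.7851
  y_2 = -0.6939 - 0.1*-5.5515 = -0.1388
Step 3: grad_x = 2*2*0.7851 = 3.1404, grad_y = 2*4*-0.1388 = -1.1103
  x_3 = 0.7851 - 0.1*3.1404 = 0.4711
  y_3 = -0.1388 - 0.1*-1.1103 = -0.0278
f(0.4711, -0.0278) = 2*0.4711^2 + 4*(-0.0278)^2 = 0.4469


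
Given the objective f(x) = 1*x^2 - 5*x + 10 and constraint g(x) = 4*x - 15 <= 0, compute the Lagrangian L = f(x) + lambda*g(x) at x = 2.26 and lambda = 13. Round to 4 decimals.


Step 1: Evaluate f(x).
f(2.26) = 1*2.26^2 - 5*2.26 + 10 = 3.8076
Step 2: Evaluate g(x).
g(2.26) = 4*2.26 - 15 = -5.96
Step 3: Compute Lagrangian.
L = 3.8076 + 13*-5.96 = -73.6724


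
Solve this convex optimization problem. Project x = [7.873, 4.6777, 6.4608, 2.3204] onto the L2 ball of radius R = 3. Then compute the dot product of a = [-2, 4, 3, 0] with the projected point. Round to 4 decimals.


Step 1: Compute ||x|| (intermediates to 6 decimals).
||x|| = sqrt(7.873^2 + 4.6777^2 + 6.4608^2 + 2.3204^2) = 11.445139
Step 2: Project.
Since ||x|| > R, scale = R/||x|| = 3/11.445139 = 0.26212, proj(x) = scale * x
proj(x) = [2.063671, 1.226119, 1.693505, 0.608223]
Step 3: Dot product.
a^T * proj(x) = -2*2.063671 + 4*1.226119 + 3*1.693505 + 0*0.608223 = 5.8576


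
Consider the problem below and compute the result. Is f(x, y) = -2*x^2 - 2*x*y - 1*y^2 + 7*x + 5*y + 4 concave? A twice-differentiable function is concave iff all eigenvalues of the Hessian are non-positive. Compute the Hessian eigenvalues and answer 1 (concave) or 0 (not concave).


The Hessian of f(x,y) = -2*x^2 - 2*x*y - 1*y^2 + 7*x + 5*y + 4 is:
H = [[-4, -2], [-2, -2]]
Trace = -4 - 2 = -6
Determinant = -4*-2 - (-2)^2 = 4
Discriminant = (-6)^2 - 4*4 = 20.0
Eigenvalues: lambda_1 = -5.2361, lambda_2 = -0.7639
The function is concave.

1


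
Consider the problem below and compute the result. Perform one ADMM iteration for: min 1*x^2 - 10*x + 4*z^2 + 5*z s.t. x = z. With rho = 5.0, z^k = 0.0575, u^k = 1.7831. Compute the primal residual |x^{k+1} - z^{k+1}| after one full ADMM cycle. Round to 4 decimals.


ADMM iteration with rho = 5.0, z^k = 0.0575, u^k = 1.7831
Step 1: x-update.
Minimize 1*x^2 - 10*x + (5.0/2)*(x - 0.0575 + 1.7831)^2
FOC: (2*1 + 5.0)*x = 10 + 5.0*(0.0575 - 1.7831)
x^{k+1} = 0.196
Step 2: z-update.
Minimize 4*z^2 + 5*z + (5.0/2)*(0.196 - z + 1.7831)^2
FOC: (2*4 + 5.0)*z = -5 + 5.0*(0.196 + 1.7831)
z^{k+1} = 0.3766
Step 3: u-update.
u^{k+1} = 1.7831 + 0.196 - 0.3766 = 1.6025
Step 4: Primal residual = |0.196 - 0.3766| = 0.1806


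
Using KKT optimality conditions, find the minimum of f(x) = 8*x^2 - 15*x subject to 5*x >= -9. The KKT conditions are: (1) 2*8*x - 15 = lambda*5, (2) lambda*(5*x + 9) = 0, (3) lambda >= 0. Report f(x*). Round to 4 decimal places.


Step 1: Try lambda = 0 (constraint inactive).
Stationarity: 2*8*x - 15 = 0
x* = 15/(2*8) = 0.9375
Check constraint: 5*0.9375 = 4.6875 >= -9 -- satisfied.
Step 2: Compute optimal value.
f(x*) = 8*0.9375^2 - 15*0.9375 = -7.0313
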